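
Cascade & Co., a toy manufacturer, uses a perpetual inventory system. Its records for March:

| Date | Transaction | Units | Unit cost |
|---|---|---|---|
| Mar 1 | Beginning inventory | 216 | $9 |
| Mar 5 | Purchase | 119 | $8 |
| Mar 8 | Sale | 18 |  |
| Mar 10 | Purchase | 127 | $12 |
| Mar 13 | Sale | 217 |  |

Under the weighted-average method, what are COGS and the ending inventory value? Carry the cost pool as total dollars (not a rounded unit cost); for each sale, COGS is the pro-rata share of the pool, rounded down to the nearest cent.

After Mar 1: 216 on hand, pool $1,944.00 (≈ $9.0000 each)
After Mar 5: 335 on hand, pool $2,896.00 (≈ $8.6448 each)
Mar 8, sell 18: 18/335 × $2,896.00 → $155.60
After Mar 10: 444 on hand, pool $4,264.40 (≈ $9.6045 each)
Mar 13, sell 217: 217/444 × $4,264.40 → $2,084.17
Total COGS = $155.60 + $2,084.17 = $2,239.77
Ending inventory (cost pool remaining) = $2,180.23

COGS = $2,239.77; ending inventory = $2,180.23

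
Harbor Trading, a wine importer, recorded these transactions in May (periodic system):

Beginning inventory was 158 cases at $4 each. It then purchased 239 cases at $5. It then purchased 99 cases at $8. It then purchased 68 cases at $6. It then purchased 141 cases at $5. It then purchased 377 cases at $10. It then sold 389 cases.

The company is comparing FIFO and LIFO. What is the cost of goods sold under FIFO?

COGS = $1,787

FIFO COGS: 158 @ $4 + 231 @ $5 = $1,787
LIFO COGS: 377 @ $10 + 12 @ $5 = $3,830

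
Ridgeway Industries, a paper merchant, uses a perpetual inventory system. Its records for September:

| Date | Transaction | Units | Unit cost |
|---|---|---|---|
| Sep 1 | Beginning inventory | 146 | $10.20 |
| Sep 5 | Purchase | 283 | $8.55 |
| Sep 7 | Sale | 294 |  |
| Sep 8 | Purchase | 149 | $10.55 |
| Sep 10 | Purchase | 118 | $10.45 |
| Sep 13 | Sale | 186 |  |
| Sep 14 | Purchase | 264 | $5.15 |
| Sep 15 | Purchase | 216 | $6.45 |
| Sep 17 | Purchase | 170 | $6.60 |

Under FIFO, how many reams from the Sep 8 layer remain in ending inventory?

98

Sep 7, 294 sold [FIFO — oldest first]: 146 @ $10.20 + 148 @ $8.55 = $2,754.60
Sep 13, 186 sold [FIFO — oldest first]: 135 @ $8.55 + 51 @ $10.55 = $1,692.30
Total COGS = $2,754.60 + $1,692.30 = $4,446.90
Ending inventory: 98 @ $10.55 + 118 @ $10.45 + 264 @ $5.15 + 216 @ $6.45 + 170 @ $6.60 = $6,141.80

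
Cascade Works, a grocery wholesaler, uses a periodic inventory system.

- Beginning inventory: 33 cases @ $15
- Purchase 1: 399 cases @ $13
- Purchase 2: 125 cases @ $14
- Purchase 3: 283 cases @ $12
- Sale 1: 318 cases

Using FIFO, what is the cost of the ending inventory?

Sale 1 (318) [FIFO — oldest first]: 33 @ $15 + 285 @ $13 = $4,200
Ending inventory: 114 @ $13 + 125 @ $14 + 283 @ $12 = $6,628

Ending inventory = $6,628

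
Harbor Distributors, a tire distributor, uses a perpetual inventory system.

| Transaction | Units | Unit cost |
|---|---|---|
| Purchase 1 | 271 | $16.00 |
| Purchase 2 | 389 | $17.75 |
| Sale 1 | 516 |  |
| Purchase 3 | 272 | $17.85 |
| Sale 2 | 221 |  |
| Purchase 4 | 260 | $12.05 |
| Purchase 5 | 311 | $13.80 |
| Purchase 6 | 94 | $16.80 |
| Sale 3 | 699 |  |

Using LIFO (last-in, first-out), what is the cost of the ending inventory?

Sale 1 (516) [LIFO — newest first]: 389 @ $17.75 + 127 @ $16.00 = $8,936.75
Sale 2 (221) [LIFO — newest first]: 221 @ $17.85 = $3,944.85
Sale 3 (699) [LIFO — newest first]: 94 @ $16.80 + 311 @ $13.80 + 260 @ $12.05 + 34 @ $17.85 = $9,610.90
Total COGS = $8,936.75 + $3,944.85 + $9,610.90 = $22,492.50
Ending inventory: 144 @ $16.00 + 17 @ $17.85 = $2,607.45

Ending inventory = $2,607.45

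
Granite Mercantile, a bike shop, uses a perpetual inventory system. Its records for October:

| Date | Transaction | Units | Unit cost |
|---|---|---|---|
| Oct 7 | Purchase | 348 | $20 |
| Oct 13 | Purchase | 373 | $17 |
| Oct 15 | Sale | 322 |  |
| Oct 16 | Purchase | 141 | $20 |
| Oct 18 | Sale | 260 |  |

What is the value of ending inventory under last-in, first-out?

Ending inventory = $5,600

Oct 15, 322 sold [LIFO — newest first]: 322 @ $17 = $5,474
Oct 18, 260 sold [LIFO — newest first]: 141 @ $20 + 51 @ $17 + 68 @ $20 = $5,047
Total COGS = $5,474 + $5,047 = $10,521
Ending inventory: 280 @ $20 = $5,600
Check: goods available $16,121 = COGS $10,521 + ending $5,600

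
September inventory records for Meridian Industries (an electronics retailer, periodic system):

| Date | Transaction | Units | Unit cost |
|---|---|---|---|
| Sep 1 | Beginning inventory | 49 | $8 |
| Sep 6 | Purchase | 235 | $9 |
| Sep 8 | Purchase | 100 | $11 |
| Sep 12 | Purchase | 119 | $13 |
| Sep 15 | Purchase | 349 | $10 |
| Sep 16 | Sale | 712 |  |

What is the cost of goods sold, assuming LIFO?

Sep 16, 712 sold [LIFO — newest first]: 349 @ $10 + 119 @ $13 + 100 @ $11 + 144 @ $9 = $7,433
Ending inventory: 49 @ $8 + 91 @ $9 = $1,211

COGS = $7,433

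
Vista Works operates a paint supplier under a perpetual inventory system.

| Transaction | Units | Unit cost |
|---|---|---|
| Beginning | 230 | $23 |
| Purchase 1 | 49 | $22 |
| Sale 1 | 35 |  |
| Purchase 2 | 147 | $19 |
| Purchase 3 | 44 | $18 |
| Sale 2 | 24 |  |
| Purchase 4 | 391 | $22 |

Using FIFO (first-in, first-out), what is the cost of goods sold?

Sale 1 (35) [FIFO — oldest first]: 35 @ $23 = $805
Sale 2 (24) [FIFO — oldest first]: 24 @ $23 = $552
Total COGS = $805 + $552 = $1,357
Ending inventory: 171 @ $23 + 49 @ $22 + 147 @ $19 + 44 @ $18 + 391 @ $22 = $17,198

COGS = $1,357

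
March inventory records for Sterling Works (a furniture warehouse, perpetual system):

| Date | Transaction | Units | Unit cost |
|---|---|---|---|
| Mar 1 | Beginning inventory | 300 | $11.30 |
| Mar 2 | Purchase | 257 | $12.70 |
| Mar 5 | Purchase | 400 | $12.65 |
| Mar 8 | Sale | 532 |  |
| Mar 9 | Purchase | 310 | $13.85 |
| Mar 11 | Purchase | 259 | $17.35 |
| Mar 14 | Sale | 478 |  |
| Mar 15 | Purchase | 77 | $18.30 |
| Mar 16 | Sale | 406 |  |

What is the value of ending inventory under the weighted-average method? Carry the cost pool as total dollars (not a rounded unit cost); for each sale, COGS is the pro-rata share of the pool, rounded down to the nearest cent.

After Mar 1: 300 on hand, pool $3,390.00 (≈ $11.3000 each)
After Mar 2: 557 on hand, pool $6,653.90 (≈ $11.9460 each)
After Mar 5: 957 on hand, pool $11,713.90 (≈ $12.2402 each)
Mar 8, sell 532: 532/957 × $11,713.90 → $6,511.80
After Mar 9: 735 on hand, pool $9,495.60 (≈ $12.9192 each)
After Mar 11: 994 on hand, pool $13,989.25 (≈ $14.0737 each)
Mar 14, sell 478: 478/994 × $13,989.25 → $6,727.22
After Mar 15: 593 on hand, pool $8,671.13 (≈ $14.6225 each)
Mar 16, sell 406: 406/593 × $8,671.13 → $5,936.72
Total COGS = $6,511.80 + $6,727.22 + $5,936.72 = $19,175.74
Ending inventory (cost pool remaining) = $2,734.41
Check: goods available $21,910.15 = COGS $19,175.74 + ending $2,734.41

Ending inventory = $2,734.41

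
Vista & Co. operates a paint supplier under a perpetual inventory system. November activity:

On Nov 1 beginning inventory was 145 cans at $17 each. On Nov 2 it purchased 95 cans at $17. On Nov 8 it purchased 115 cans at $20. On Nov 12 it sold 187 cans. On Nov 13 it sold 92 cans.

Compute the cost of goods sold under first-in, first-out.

Nov 12, 187 sold [FIFO — oldest first]: 145 @ $17 + 42 @ $17 = $3,179
Nov 13, 92 sold [FIFO — oldest first]: 53 @ $17 + 39 @ $20 = $1,681
Total COGS = $3,179 + $1,681 = $4,860
Ending inventory: 76 @ $20 = $1,520

COGS = $4,860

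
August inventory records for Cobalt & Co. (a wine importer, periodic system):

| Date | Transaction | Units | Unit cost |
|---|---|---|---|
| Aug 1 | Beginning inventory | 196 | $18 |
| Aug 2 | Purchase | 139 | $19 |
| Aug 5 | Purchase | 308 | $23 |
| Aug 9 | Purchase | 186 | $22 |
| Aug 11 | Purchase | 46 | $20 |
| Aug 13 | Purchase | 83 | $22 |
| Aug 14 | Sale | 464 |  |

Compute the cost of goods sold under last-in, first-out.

COGS = $10,265

Aug 14, 464 sold [LIFO — newest first]: 83 @ $22 + 46 @ $20 + 186 @ $22 + 149 @ $23 = $10,265
Ending inventory: 196 @ $18 + 139 @ $19 + 159 @ $23 = $9,826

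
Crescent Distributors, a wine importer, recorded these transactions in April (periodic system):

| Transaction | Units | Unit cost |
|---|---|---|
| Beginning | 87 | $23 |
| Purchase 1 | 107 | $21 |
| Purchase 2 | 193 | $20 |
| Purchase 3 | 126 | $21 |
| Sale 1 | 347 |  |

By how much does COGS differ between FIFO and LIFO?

$214

FIFO COGS: 87 @ $23 + 107 @ $21 + 153 @ $20 = $7,308
LIFO COGS: 126 @ $21 + 193 @ $20 + 28 @ $21 = $7,094
Difference = |$7,308 − $7,094| = $214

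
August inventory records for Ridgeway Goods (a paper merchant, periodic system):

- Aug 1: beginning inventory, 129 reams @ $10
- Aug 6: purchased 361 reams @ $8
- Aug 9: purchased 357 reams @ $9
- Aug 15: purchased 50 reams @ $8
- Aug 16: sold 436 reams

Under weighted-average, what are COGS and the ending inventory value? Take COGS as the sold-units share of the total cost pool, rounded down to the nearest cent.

COGS = $3,786.92; ending inventory = $4,004.08

Aug 16, sell 436: 436/897 × $7,791.00 → $3,786.92
Ending inventory (cost pool remaining) = $4,004.08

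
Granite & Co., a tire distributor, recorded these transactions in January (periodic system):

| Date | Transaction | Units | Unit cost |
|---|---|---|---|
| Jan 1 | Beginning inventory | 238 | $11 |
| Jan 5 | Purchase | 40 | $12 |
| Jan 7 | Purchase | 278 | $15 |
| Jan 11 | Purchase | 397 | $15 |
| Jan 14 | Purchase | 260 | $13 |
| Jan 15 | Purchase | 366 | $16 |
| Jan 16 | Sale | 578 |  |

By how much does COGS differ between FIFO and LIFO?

FIFO COGS: 238 @ $11 + 40 @ $12 + 278 @ $15 + 22 @ $15 = $7,598
LIFO COGS: 366 @ $16 + 212 @ $13 = $8,612
Difference = |$7,598 − $8,612| = $1,014

$1,014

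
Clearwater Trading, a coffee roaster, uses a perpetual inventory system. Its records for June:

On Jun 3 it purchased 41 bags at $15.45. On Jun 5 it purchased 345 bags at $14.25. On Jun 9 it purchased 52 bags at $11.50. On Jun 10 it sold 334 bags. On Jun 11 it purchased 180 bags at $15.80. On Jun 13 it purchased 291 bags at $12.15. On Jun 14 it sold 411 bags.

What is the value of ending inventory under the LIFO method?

Ending inventory = $2,479.20

Jun 10, 334 sold [LIFO — newest first]: 52 @ $11.50 + 282 @ $14.25 = $4,616.50
Jun 14, 411 sold [LIFO — newest first]: 291 @ $12.15 + 120 @ $15.80 = $5,431.65
Total COGS = $4,616.50 + $5,431.65 = $10,048.15
Ending inventory: 41 @ $15.45 + 63 @ $14.25 + 60 @ $15.80 = $2,479.20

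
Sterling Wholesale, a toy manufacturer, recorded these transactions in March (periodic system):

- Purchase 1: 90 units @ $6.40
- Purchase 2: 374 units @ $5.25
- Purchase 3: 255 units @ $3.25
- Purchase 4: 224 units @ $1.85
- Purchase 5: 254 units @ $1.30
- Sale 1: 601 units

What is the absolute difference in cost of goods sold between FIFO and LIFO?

$1,840.40

FIFO COGS: 90 @ $6.40 + 374 @ $5.25 + 137 @ $3.25 = $2,984.75
LIFO COGS: 254 @ $1.30 + 224 @ $1.85 + 123 @ $3.25 = $1,144.35
Difference = |$2,984.75 − $1,144.35| = $1,840.40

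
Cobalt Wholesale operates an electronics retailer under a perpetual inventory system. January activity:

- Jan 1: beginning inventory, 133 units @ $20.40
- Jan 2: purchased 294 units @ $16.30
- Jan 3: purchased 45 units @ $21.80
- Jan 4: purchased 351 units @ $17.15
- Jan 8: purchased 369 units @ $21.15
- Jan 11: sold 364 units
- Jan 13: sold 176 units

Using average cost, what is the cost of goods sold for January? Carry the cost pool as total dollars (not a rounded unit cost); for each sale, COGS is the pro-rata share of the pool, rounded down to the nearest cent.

COGS = $10,107.05

After Jan 1: 133 on hand, pool $2,713.20 (≈ $20.4000 each)
After Jan 2: 427 on hand, pool $7,505.40 (≈ $17.5770 each)
After Jan 3: 472 on hand, pool $8,486.40 (≈ $17.9797 each)
After Jan 4: 823 on hand, pool $14,506.05 (≈ $17.6258 each)
After Jan 8: 1192 on hand, pool $22,310.40 (≈ $18.7168 each)
Jan 11, sell 364: 364/1192 × $22,310.40 → $6,812.90
Jan 13, sell 176: 176/828 × $15,497.50 → $3,294.15
Total COGS = $6,812.90 + $3,294.15 = $10,107.05
Ending inventory (cost pool remaining) = $12,203.35
Check: goods available $22,310.40 = COGS $10,107.05 + ending $12,203.35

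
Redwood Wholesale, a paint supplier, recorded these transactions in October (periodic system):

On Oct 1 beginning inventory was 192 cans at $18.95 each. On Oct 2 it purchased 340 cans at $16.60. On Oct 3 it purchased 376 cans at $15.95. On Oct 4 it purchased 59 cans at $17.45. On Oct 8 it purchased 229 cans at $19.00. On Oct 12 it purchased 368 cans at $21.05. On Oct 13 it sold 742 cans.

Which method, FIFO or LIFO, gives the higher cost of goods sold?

FIFO COGS: 192 @ $18.95 + 340 @ $16.60 + 210 @ $15.95 = $12,631.90
LIFO COGS: 368 @ $21.05 + 229 @ $19.00 + 59 @ $17.45 + 86 @ $15.95 = $14,498.65

LIFO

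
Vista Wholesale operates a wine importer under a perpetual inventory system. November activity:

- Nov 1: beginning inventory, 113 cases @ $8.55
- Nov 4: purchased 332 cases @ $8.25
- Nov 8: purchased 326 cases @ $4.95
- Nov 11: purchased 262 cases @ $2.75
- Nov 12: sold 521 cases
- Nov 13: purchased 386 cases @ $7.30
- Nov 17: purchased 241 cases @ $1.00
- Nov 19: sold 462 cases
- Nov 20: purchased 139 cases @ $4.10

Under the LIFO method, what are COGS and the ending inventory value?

COGS = $3,856.85; ending inventory = $5,811.20

Nov 12, 521 sold [LIFO — newest first]: 262 @ $2.75 + 259 @ $4.95 = $2,002.55
Nov 19, 462 sold [LIFO — newest first]: 241 @ $1.00 + 221 @ $7.30 = $1,854.30
Total COGS = $2,002.55 + $1,854.30 = $3,856.85
Ending inventory: 113 @ $8.55 + 332 @ $8.25 + 67 @ $4.95 + 165 @ $7.30 + 139 @ $4.10 = $5,811.20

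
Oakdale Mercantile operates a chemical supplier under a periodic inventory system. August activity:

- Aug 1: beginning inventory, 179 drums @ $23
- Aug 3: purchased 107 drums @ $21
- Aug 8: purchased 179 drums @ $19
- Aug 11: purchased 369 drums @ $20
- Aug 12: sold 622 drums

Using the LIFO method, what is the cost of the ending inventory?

Ending inventory = $4,810

Aug 12, 622 sold [LIFO — newest first]: 369 @ $20 + 179 @ $19 + 74 @ $21 = $12,335
Ending inventory: 179 @ $23 + 33 @ $21 = $4,810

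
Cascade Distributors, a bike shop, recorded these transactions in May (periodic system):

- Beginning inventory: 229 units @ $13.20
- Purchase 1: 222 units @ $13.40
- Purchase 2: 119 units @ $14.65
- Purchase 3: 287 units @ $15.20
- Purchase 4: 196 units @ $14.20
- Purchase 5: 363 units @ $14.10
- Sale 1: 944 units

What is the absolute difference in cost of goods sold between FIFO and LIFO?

$360.85

FIFO COGS: 229 @ $13.20 + 222 @ $13.40 + 119 @ $14.65 + 287 @ $15.20 + 87 @ $14.20 = $13,338.75
LIFO COGS: 363 @ $14.10 + 196 @ $14.20 + 287 @ $15.20 + 98 @ $14.65 = $13,699.60
Difference = |$13,338.75 − $13,699.60| = $360.85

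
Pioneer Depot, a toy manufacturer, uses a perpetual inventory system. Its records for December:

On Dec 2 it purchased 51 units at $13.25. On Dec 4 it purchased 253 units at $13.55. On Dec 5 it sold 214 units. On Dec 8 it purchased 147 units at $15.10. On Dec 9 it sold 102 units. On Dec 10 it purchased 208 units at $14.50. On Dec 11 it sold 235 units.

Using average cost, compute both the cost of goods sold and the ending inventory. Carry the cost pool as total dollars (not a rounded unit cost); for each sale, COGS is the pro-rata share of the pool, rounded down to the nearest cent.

After Dec 2: 51 on hand, pool $675.75 (≈ $13.2500 each)
After Dec 4: 304 on hand, pool $4,103.90 (≈ $13.4997 each)
Dec 5, sell 214: 214/304 × $4,103.90 → $2,888.92
After Dec 8: 237 on hand, pool $3,434.68 (≈ $14.4923 each)
Dec 9, sell 102: 102/237 × $3,434.68 → $1,478.21
After Dec 10: 343 on hand, pool $4,972.47 (≈ $14.4970 each)
Dec 11, sell 235: 235/343 × $4,972.47 → $3,406.79
Total COGS = $2,888.92 + $1,478.21 + $3,406.79 = $7,773.92
Ending inventory (cost pool remaining) = $1,565.68

COGS = $7,773.92; ending inventory = $1,565.68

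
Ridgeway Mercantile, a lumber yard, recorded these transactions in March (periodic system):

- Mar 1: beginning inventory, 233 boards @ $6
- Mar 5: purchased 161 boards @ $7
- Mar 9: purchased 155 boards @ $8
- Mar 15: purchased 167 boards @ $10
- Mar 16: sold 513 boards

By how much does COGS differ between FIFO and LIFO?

$740

FIFO COGS: 233 @ $6 + 161 @ $7 + 119 @ $8 = $3,477
LIFO COGS: 167 @ $10 + 155 @ $8 + 161 @ $7 + 30 @ $6 = $4,217
Difference = |$3,477 − $4,217| = $740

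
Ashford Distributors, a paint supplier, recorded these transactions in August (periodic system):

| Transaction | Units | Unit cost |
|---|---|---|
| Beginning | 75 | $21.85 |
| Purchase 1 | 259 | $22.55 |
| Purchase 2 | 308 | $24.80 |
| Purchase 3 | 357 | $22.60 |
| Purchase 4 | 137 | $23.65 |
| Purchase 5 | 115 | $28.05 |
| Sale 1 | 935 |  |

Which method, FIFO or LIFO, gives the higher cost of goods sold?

FIFO COGS: 75 @ $21.85 + 259 @ $22.55 + 308 @ $24.80 + 293 @ $22.60 = $21,739.40
LIFO COGS: 115 @ $28.05 + 137 @ $23.65 + 357 @ $22.60 + 308 @ $24.80 + 18 @ $22.55 = $22,578.30

LIFO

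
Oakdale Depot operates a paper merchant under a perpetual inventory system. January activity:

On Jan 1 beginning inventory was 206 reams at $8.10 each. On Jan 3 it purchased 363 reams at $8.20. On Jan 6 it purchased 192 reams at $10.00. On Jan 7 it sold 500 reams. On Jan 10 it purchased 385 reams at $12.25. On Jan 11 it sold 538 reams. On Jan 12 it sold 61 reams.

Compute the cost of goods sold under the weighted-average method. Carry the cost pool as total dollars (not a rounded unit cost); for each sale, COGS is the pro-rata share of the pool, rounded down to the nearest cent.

COGS = $10,774.49

After Jan 1: 206 on hand, pool $1,668.60 (≈ $8.1000 each)
After Jan 3: 569 on hand, pool $4,645.20 (≈ $8.1638 each)
After Jan 6: 761 on hand, pool $6,565.20 (≈ $8.6271 each)
Jan 7, sell 500: 500/761 × $6,565.20 → $4,313.53
After Jan 10: 646 on hand, pool $6,967.92 (≈ $10.7863 each)
Jan 11, sell 538: 538/646 × $6,967.92 → $5,803.00
Jan 12, sell 61: 61/108 × $1,164.92 → $657.96
Total COGS = $4,313.53 + $5,803.00 + $657.96 = $10,774.49
Ending inventory (cost pool remaining) = $506.96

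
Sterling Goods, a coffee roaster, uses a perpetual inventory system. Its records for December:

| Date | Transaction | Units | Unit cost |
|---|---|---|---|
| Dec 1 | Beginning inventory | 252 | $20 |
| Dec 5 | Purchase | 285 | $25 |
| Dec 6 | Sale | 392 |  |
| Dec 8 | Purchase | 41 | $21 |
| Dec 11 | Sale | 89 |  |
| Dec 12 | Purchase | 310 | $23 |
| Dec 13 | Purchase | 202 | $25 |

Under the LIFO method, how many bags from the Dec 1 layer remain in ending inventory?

97

Dec 6, 392 sold [LIFO — newest first]: 285 @ $25 + 107 @ $20 = $9,265
Dec 11, 89 sold [LIFO — newest first]: 41 @ $21 + 48 @ $20 = $1,821
Total COGS = $9,265 + $1,821 = $11,086
Ending inventory: 97 @ $20 + 310 @ $23 + 202 @ $25 = $14,120
Check: goods available $25,206 = COGS $11,086 + ending $14,120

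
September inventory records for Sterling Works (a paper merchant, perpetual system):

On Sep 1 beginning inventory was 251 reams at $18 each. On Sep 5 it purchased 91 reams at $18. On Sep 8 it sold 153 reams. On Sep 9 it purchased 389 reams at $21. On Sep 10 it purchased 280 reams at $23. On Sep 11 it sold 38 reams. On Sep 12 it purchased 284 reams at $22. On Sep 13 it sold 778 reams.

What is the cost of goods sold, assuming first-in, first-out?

COGS = $19,799

Sep 8, 153 sold [FIFO — oldest first]: 153 @ $18 = $2,754
Sep 11, 38 sold [FIFO — oldest first]: 38 @ $18 = $684
Sep 13, 778 sold [FIFO — oldest first]: 60 @ $18 + 91 @ $18 + 389 @ $21 + 238 @ $23 = $16,361
Total COGS = $2,754 + $684 + $16,361 = $19,799
Ending inventory: 42 @ $23 + 284 @ $22 = $7,214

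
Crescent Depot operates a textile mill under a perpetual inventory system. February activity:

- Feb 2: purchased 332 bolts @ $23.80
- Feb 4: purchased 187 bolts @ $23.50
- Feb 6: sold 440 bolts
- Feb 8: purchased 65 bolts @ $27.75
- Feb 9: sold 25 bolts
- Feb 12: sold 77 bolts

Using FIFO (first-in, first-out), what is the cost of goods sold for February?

COGS = $12,934.35

Feb 6, 440 sold [FIFO — oldest first]: 332 @ $23.80 + 108 @ $23.50 = $10,439.60
Feb 9, 25 sold [FIFO — oldest first]: 25 @ $23.50 = $587.50
Feb 12, 77 sold [FIFO — oldest first]: 54 @ $23.50 + 23 @ $27.75 = $1,907.25
Total COGS = $10,439.60 + $587.50 + $1,907.25 = $12,934.35
Ending inventory: 42 @ $27.75 = $1,165.50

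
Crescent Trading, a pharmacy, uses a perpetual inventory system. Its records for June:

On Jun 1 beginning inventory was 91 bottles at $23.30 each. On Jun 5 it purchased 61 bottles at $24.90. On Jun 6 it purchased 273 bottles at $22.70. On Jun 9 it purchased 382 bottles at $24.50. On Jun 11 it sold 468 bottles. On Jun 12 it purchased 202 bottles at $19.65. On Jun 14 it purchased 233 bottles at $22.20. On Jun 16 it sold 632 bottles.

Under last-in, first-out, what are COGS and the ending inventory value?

Jun 11, 468 sold [LIFO — newest first]: 382 @ $24.50 + 86 @ $22.70 = $11,311.20
Jun 16, 632 sold [LIFO — newest first]: 233 @ $22.20 + 202 @ $19.65 + 187 @ $22.70 + 10 @ $24.90 = $13,635.80
Total COGS = $11,311.20 + $13,635.80 = $24,947.00
Ending inventory: 91 @ $23.30 + 51 @ $24.90 = $3,390.20

COGS = $24,947.00; ending inventory = $3,390.20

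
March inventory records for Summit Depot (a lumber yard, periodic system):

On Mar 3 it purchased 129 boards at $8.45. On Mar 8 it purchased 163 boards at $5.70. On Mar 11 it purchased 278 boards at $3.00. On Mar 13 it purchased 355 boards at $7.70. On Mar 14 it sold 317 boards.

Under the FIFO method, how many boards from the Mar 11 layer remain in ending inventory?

Mar 14, 317 sold [FIFO — oldest first]: 129 @ $8.45 + 163 @ $5.70 + 25 @ $3.00 = $2,094.15
Ending inventory: 253 @ $3.00 + 355 @ $7.70 = $3,492.50

253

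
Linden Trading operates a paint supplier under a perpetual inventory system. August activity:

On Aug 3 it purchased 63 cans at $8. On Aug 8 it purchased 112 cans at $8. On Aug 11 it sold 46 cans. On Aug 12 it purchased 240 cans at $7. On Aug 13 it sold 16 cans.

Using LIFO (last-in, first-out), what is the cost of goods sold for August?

Aug 11, 46 sold [LIFO — newest first]: 46 @ $8 = $368
Aug 13, 16 sold [LIFO — newest first]: 16 @ $7 = $112
Total COGS = $368 + $112 = $480
Ending inventory: 63 @ $8 + 66 @ $8 + 224 @ $7 = $2,600

COGS = $480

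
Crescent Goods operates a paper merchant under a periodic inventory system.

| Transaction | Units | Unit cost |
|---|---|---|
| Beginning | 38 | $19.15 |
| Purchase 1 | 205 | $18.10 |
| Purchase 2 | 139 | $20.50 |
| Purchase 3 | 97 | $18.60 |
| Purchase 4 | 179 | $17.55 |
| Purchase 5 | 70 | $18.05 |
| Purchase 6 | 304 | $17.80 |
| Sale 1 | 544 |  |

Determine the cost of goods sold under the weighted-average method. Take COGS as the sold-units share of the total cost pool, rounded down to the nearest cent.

COGS = $9,967.03

Sale 1, sell 544: 544/1032 × $18,908.05 → $9,967.03
Ending inventory (cost pool remaining) = $8,941.02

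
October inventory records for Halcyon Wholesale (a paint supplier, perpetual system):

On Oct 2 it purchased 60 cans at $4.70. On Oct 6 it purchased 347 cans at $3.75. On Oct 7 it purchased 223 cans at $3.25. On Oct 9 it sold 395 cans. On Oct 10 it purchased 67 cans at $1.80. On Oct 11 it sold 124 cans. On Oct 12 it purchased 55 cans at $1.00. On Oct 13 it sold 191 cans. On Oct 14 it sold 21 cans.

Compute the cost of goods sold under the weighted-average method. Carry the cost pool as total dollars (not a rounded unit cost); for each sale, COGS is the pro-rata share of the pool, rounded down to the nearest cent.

After Oct 2: 60 on hand, pool $282.00 (≈ $4.7000 each)
After Oct 6: 407 on hand, pool $1,583.25 (≈ $3.8900 each)
After Oct 7: 630 on hand, pool $2,308.00 (≈ $3.6635 each)
Oct 9, sell 395: 395/630 × $2,308.00 → $1,447.07
After Oct 10: 302 on hand, pool $981.53 (≈ $3.2501 each)
Oct 11, sell 124: 124/302 × $981.53 → $403.01
After Oct 12: 233 on hand, pool $633.52 (≈ $2.7190 each)
Oct 13, sell 191: 191/233 × $633.52 → $519.32
Oct 14, sell 21: 21/42 × $114.20 → $57.10
Total COGS = $1,447.07 + $403.01 + $519.32 + $57.10 = $2,426.50
Ending inventory (cost pool remaining) = $57.10

COGS = $2,426.50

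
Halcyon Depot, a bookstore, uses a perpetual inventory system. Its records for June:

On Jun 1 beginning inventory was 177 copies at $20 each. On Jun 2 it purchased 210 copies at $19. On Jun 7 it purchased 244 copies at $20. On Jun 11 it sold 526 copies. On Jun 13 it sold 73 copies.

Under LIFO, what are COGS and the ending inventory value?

COGS = $11,770; ending inventory = $640

Jun 11, 526 sold [LIFO — newest first]: 244 @ $20 + 210 @ $19 + 72 @ $20 = $10,310
Jun 13, 73 sold [LIFO — newest first]: 73 @ $20 = $1,460
Total COGS = $10,310 + $1,460 = $11,770
Ending inventory: 32 @ $20 = $640
Check: goods available $12,410 = COGS $11,770 + ending $640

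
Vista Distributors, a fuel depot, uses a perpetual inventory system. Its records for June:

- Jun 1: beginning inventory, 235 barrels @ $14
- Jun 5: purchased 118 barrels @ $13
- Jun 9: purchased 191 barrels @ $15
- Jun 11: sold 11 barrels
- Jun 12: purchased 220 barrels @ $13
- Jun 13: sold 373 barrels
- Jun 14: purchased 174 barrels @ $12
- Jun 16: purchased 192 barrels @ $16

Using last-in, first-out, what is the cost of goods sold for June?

COGS = $5,320

Jun 11, 11 sold [LIFO — newest first]: 11 @ $15 = $165
Jun 13, 373 sold [LIFO — newest first]: 220 @ $13 + 153 @ $15 = $5,155
Total COGS = $165 + $5,155 = $5,320
Ending inventory: 235 @ $14 + 118 @ $13 + 27 @ $15 + 174 @ $12 + 192 @ $16 = $10,389
Check: goods available $15,709 = COGS $5,320 + ending $10,389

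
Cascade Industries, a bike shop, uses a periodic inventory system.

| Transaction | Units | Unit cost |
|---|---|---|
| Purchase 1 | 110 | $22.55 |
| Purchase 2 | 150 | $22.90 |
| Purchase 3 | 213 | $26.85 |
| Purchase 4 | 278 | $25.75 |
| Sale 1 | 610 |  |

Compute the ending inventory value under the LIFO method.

Sale 1 (610) [LIFO — newest first]: 278 @ $25.75 + 213 @ $26.85 + 119 @ $22.90 = $15,602.65
Ending inventory: 110 @ $22.55 + 31 @ $22.90 = $3,190.40

Ending inventory = $3,190.40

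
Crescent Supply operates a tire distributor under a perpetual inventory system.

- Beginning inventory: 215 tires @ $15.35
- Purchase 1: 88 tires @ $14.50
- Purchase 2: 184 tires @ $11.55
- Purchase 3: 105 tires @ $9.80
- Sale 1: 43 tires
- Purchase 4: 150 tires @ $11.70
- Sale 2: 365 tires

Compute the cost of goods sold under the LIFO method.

COGS = $4,551.15

Sale 1 (43) [LIFO — newest first]: 43 @ $9.80 = $421.40
Sale 2 (365) [LIFO — newest first]: 150 @ $11.70 + 62 @ $9.80 + 153 @ $11.55 = $4,129.75
Total COGS = $421.40 + $4,129.75 = $4,551.15
Ending inventory: 215 @ $15.35 + 88 @ $14.50 + 31 @ $11.55 = $4,934.30
Check: goods available $9,485.45 = COGS $4,551.15 + ending $4,934.30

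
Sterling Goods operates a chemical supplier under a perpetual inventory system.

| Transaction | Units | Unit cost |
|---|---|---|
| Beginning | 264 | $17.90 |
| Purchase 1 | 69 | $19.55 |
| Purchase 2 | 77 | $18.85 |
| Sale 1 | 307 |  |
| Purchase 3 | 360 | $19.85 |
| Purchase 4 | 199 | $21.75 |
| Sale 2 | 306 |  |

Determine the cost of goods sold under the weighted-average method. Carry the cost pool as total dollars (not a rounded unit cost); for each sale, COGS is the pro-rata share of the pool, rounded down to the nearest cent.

After Beginning: 264 on hand, pool $4,725.60 (≈ $17.9000 each)
After Purchase 1: 333 on hand, pool $6,074.55 (≈ $18.2419 each)
After Purchase 2: 410 on hand, pool $7,526.00 (≈ $18.3561 each)
Sale 1, sell 307: 307/410 × $7,526.00 → $5,635.32
After Purchase 3: 463 on hand, pool $9,036.68 (≈ $19.5177 each)
After Purchase 4: 662 on hand, pool $13,364.93 (≈ $20.1887 each)
Sale 2, sell 306: 306/662 × $13,364.93 → $6,177.74
Total COGS = $5,635.32 + $6,177.74 = $11,813.06
Ending inventory (cost pool remaining) = $7,187.19

COGS = $11,813.06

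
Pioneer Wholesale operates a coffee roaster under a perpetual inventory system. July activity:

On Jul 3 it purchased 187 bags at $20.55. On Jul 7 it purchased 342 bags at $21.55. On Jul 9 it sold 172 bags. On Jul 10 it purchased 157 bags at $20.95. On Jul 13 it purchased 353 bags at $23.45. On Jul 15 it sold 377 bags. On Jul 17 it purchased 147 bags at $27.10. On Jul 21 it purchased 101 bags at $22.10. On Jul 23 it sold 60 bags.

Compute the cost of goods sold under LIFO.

COGS = $13,813.25

Jul 9, 172 sold [LIFO — newest first]: 172 @ $21.55 = $3,706.60
Jul 15, 377 sold [LIFO — newest first]: 353 @ $23.45 + 24 @ $20.95 = $8,780.65
Jul 23, 60 sold [LIFO — newest first]: 60 @ $22.10 = $1,326.00
Total COGS = $3,706.60 + $8,780.65 + $1,326.00 = $13,813.25
Ending inventory: 187 @ $20.55 + 170 @ $21.55 + 133 @ $20.95 + 147 @ $27.10 + 41 @ $22.10 = $15,182.50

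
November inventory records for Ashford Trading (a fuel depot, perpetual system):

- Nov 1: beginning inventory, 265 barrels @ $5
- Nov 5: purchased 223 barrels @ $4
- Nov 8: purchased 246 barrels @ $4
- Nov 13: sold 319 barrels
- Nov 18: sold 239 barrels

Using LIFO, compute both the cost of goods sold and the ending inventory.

COGS = $2,321; ending inventory = $880

Nov 13, 319 sold [LIFO — newest first]: 246 @ $4 + 73 @ $4 = $1,276
Nov 18, 239 sold [LIFO — newest first]: 150 @ $4 + 89 @ $5 = $1,045
Total COGS = $1,276 + $1,045 = $2,321
Ending inventory: 176 @ $5 = $880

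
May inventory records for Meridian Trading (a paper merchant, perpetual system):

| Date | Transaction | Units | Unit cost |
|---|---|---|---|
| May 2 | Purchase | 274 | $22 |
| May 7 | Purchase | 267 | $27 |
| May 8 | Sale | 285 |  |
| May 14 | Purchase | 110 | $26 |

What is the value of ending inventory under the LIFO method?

Ending inventory = $8,492

May 8, 285 sold [LIFO — newest first]: 267 @ $27 + 18 @ $22 = $7,605
Ending inventory: 256 @ $22 + 110 @ $26 = $8,492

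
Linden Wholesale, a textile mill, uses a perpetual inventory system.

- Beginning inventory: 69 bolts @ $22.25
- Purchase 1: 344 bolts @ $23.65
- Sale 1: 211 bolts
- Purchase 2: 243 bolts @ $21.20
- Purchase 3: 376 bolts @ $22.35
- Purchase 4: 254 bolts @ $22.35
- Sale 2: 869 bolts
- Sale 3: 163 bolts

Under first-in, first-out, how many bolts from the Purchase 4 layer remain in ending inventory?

43

Sale 1 (211) [FIFO — oldest first]: 69 @ $22.25 + 142 @ $23.65 = $4,893.55
Sale 2 (869) [FIFO — oldest first]: 202 @ $23.65 + 243 @ $21.20 + 376 @ $22.35 + 48 @ $22.35 = $19,405.30
Sale 3 (163) [FIFO — oldest first]: 163 @ $22.35 = $3,643.05
Total COGS = $4,893.55 + $19,405.30 + $3,643.05 = $27,941.90
Ending inventory: 43 @ $22.35 = $961.05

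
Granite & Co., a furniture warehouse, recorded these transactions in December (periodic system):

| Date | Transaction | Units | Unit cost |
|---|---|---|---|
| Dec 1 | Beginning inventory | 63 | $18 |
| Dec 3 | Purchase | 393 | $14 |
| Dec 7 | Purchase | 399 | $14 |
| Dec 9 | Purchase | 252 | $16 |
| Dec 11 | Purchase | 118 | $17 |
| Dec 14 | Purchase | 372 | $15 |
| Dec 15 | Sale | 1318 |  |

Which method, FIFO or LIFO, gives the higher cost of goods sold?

LIFO

FIFO COGS: 63 @ $18 + 393 @ $14 + 399 @ $14 + 252 @ $16 + 118 @ $17 + 93 @ $15 = $19,655
LIFO COGS: 372 @ $15 + 118 @ $17 + 252 @ $16 + 399 @ $14 + 177 @ $14 = $19,682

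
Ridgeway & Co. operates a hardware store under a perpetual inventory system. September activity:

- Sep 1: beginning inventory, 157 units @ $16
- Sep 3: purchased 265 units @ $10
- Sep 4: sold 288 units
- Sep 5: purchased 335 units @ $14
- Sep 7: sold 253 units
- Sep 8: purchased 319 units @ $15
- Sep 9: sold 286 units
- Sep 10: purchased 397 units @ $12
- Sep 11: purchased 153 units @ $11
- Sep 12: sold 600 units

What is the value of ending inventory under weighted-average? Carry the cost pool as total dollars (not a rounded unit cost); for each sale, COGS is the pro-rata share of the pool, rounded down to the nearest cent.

After Sep 1: 157 on hand, pool $2,512.00 (≈ $16.0000 each)
After Sep 3: 422 on hand, pool $5,162.00 (≈ $12.2322 each)
Sep 4, sell 288: 288/422 × $5,162.00 → $3,522.88
After Sep 5: 469 on hand, pool $6,329.12 (≈ $13.4949 each)
Sep 7, sell 253: 253/469 × $6,329.12 → $3,414.21
After Sep 8: 535 on hand, pool $7,699.91 (≈ $14.3924 each)
Sep 9, sell 286: 286/535 × $7,699.91 → $4,116.21
After Sep 10: 646 on hand, pool $8,347.70 (≈ $12.9221 each)
After Sep 11: 799 on hand, pool $10,030.70 (≈ $12.5541 each)
Sep 12, sell 600: 600/799 × $10,030.70 → $7,532.44
Total COGS = $3,522.88 + $3,414.21 + $4,116.21 + $7,532.44 = $18,585.74
Ending inventory (cost pool remaining) = $2,498.26

Ending inventory = $2,498.26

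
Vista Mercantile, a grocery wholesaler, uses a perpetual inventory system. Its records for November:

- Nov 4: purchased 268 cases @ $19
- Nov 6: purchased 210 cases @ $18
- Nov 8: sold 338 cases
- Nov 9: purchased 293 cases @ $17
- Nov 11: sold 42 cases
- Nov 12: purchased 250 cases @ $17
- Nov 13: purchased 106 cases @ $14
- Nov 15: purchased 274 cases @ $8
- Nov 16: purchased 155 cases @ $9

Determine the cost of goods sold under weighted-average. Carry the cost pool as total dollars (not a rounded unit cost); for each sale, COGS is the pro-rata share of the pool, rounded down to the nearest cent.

COGS = $7,008.69

After Nov 4: 268 on hand, pool $5,092.00 (≈ $19.0000 each)
After Nov 6: 478 on hand, pool $8,872.00 (≈ $18.5607 each)
Nov 8, sell 338: 338/478 × $8,872.00 → $6,273.50
After Nov 9: 433 on hand, pool $7,579.50 (≈ $17.5046 each)
Nov 11, sell 42: 42/433 × $7,579.50 → $735.19
After Nov 12: 641 on hand, pool $11,094.31 (≈ $17.3078 each)
After Nov 13: 747 on hand, pool $12,578.31 (≈ $16.8384 each)
After Nov 15: 1021 on hand, pool $14,770.31 (≈ $14.4665 each)
After Nov 16: 1176 on hand, pool $16,165.31 (≈ $13.7460 each)
Total COGS = $6,273.50 + $735.19 = $7,008.69
Ending inventory (cost pool remaining) = $16,165.31
Check: goods available $23,174.00 = COGS $7,008.69 + ending $16,165.31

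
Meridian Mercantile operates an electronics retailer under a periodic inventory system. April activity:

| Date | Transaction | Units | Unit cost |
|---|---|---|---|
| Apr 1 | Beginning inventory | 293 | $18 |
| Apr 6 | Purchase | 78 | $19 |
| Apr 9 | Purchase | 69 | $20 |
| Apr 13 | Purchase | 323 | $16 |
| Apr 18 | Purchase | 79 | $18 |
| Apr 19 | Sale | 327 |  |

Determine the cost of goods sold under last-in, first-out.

COGS = $5,390

Apr 19, 327 sold [LIFO — newest first]: 79 @ $18 + 248 @ $16 = $5,390
Ending inventory: 293 @ $18 + 78 @ $19 + 69 @ $20 + 75 @ $16 = $9,336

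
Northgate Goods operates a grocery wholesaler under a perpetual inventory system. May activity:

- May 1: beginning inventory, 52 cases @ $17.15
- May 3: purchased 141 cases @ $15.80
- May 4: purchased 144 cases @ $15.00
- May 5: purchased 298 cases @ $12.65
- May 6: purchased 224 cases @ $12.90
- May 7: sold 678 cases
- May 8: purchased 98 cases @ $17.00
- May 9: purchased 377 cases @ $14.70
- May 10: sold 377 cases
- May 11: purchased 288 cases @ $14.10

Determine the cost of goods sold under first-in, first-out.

May 7, 678 sold [FIFO — oldest first]: 52 @ $17.15 + 141 @ $15.80 + 144 @ $15.00 + 298 @ $12.65 + 43 @ $12.90 = $9,604.00
May 10, 377 sold [FIFO — oldest first]: 181 @ $12.90 + 98 @ $17.00 + 98 @ $14.70 = $5,441.50
Total COGS = $9,604.00 + $5,441.50 = $15,045.50
Ending inventory: 279 @ $14.70 + 288 @ $14.10 = $8,162.10
Check: goods available $23,207.60 = COGS $15,045.50 + ending $8,162.10

COGS = $15,045.50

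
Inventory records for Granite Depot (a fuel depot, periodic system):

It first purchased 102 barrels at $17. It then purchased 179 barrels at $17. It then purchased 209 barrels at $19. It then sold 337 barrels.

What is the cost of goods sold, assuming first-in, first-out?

Sale 1 (337) [FIFO — oldest first]: 102 @ $17 + 179 @ $17 + 56 @ $19 = $5,841
Ending inventory: 153 @ $19 = $2,907

COGS = $5,841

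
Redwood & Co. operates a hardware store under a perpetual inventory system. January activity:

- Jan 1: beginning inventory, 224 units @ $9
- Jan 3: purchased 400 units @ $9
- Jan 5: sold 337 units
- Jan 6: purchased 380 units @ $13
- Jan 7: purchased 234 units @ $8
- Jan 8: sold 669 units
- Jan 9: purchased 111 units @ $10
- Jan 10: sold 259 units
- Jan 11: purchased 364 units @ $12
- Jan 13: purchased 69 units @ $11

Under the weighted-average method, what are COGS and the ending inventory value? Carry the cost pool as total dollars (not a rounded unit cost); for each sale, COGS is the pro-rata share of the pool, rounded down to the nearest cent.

COGS = $12,673.72; ending inventory = $5,991.28

After Jan 1: 224 on hand, pool $2,016.00 (≈ $9.0000 each)
After Jan 3: 624 on hand, pool $5,616.00 (≈ $9.0000 each)
Jan 5, sell 337: 337/624 × $5,616.00 → $3,033.00
After Jan 6: 667 on hand, pool $7,523.00 (≈ $11.2789 each)
After Jan 7: 901 on hand, pool $9,395.00 (≈ $10.4273 each)
Jan 8, sell 669: 669/901 × $9,395.00 → $6,975.86
After Jan 9: 343 on hand, pool $3,529.14 (≈ $10.2890 each)
Jan 10, sell 259: 259/343 × $3,529.14 → $2,664.86
After Jan 11: 448 on hand, pool $5,232.28 (≈ $11.6792 each)
After Jan 13: 517 on hand, pool $5,991.28 (≈ $11.5885 each)
Total COGS = $3,033.00 + $6,975.86 + $2,664.86 = $12,673.72
Ending inventory (cost pool remaining) = $5,991.28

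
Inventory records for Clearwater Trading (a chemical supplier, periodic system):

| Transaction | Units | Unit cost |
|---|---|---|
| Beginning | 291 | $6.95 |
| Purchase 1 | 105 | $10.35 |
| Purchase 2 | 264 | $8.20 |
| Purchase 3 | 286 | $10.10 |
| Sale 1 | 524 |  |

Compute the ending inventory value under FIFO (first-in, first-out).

Ending inventory = $4,003.80

Sale 1 (524) [FIFO — oldest first]: 291 @ $6.95 + 105 @ $10.35 + 128 @ $8.20 = $4,158.80
Ending inventory: 136 @ $8.20 + 286 @ $10.10 = $4,003.80
Check: goods available $8,162.60 = COGS $4,158.80 + ending $4,003.80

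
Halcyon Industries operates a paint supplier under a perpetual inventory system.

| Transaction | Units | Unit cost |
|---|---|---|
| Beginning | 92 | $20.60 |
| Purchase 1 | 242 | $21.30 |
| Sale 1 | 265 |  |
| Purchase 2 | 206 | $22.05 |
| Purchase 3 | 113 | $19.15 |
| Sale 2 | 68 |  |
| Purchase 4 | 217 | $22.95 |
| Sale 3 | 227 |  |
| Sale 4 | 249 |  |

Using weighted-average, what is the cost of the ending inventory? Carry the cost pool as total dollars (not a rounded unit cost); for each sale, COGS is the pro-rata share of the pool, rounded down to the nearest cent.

Ending inventory = $1,330.45

After Beginning: 92 on hand, pool $1,895.20 (≈ $20.6000 each)
After Purchase 1: 334 on hand, pool $7,049.80 (≈ $21.1072 each)
Sale 1, sell 265: 265/334 × $7,049.80 → $5,593.40
After Purchase 2: 275 on hand, pool $5,998.70 (≈ $21.8135 each)
After Purchase 3: 388 on hand, pool $8,162.65 (≈ $21.0378 each)
Sale 2, sell 68: 68/388 × $8,162.65 → $1,430.56
After Purchase 4: 537 on hand, pool $11,712.24 (≈ $21.8105 each)
Sale 3, sell 227: 227/537 × $11,712.24 → $4,950.98
Sale 4, sell 249: 249/310 × $6,761.26 → $5,430.81
Total COGS = $5,593.40 + $1,430.56 + $4,950.98 + $5,430.81 = $17,405.75
Ending inventory (cost pool remaining) = $1,330.45
Check: goods available $18,736.20 = COGS $17,405.75 + ending $1,330.45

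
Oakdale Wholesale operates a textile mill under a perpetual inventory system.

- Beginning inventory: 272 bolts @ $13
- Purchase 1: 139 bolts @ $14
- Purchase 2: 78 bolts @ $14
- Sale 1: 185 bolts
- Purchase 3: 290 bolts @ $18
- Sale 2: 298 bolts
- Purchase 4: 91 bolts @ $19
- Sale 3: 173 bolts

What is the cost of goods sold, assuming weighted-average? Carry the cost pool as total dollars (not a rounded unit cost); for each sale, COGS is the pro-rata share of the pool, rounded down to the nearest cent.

After Beginning: 272 on hand, pool $3,536.00 (≈ $13.0000 each)
After Purchase 1: 411 on hand, pool $5,482.00 (≈ $13.3382 each)
After Purchase 2: 489 on hand, pool $6,574.00 (≈ $13.4438 each)
Sale 1, sell 185: 185/489 × $6,574.00 → $2,487.09
After Purchase 3: 594 on hand, pool $9,306.91 (≈ $15.6682 each)
Sale 2, sell 298: 298/594 × $9,306.91 → $4,669.12
After Purchase 4: 387 on hand, pool $6,366.79 (≈ $16.4517 each)
Sale 3, sell 173: 173/387 × $6,366.79 → $2,846.13
Total COGS = $2,487.09 + $4,669.12 + $2,846.13 = $10,002.34
Ending inventory (cost pool remaining) = $3,520.66

COGS = $10,002.34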